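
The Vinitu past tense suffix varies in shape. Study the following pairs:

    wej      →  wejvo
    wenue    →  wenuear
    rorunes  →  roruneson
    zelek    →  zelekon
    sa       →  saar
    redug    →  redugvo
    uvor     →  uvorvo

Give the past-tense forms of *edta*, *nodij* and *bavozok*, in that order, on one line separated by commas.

Looking at the final sound of each stem: -on when the stem ends in a voiceless consonant (*rorunes*, *zelek*); -vo when the stem ends in a voiced consonant (*wej*, *redug*, *uvor*); -ar when the stem ends in a vowel (*wenue*, *sa*).
*edta*: final sound = /a/, a vowel → -ar → *edtaar*.
*nodij*: final sound = /j/, a voiced consonant → -vo → *nodijvo*.
*bavozok* — final sound /k/ (a voiceless consonant) → -on → *bavozokon*.

edtaar, nodijvo, bavozokon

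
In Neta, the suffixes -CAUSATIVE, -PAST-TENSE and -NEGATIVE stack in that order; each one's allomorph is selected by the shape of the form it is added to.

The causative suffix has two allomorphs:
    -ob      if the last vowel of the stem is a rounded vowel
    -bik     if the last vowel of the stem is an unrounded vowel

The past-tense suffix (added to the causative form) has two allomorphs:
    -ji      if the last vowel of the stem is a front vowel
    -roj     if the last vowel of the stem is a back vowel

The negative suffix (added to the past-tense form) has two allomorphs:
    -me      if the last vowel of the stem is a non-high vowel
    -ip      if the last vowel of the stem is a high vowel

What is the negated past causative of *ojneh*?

ojnehbikjiip

*ojneh*: last vowel = /e/, an unrounded vowel → -bik → *ojnehbik*.
The causative form *ojnehbik* — last vowel /i/ (a front vowel) → -ji → *ojnehbikji*.
The past-tense form *ojnehbikji*: last vowel = /i/, a high vowel → -ip → *ojnehbikjiip*.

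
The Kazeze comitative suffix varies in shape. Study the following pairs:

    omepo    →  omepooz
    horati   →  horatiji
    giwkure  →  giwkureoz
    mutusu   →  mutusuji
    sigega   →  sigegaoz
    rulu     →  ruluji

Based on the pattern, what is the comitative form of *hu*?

Looking at the last vowel of each stem: -ji when the last vowel of the stem is a high vowel (*horati*, *mutusu*, *rulu*); -oz when the last vowel of the stem is a non-high vowel (*omepo*, *giwkure*, *sigega*).
The last vowel of *hu* is /u/, which is a high vowel, so the suffix is -ji, giving *huji*.

huji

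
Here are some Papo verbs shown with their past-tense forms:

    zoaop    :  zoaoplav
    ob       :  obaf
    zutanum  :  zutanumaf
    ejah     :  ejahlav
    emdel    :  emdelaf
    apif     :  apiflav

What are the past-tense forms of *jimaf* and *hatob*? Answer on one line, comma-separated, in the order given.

Looking at the final consonant of each stem: -lav when the stem ends in a voiceless consonant (*zoaop*, *ejah*, *apif*); -af when the stem ends in a voiced consonant (*ob*, *zutanum*, *emdel*).
*jimaf* — final consonant /f/ (voiceless) → -lav → *jimaflav*.
Since the final consonant of *hatob* is /b/ (voiced), it takes -af, giving *hatobaf*.

jimaflav, hatobaf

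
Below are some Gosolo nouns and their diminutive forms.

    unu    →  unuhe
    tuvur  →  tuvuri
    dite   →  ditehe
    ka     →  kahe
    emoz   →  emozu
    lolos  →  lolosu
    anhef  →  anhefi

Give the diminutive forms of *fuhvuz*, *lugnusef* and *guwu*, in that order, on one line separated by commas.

The suffix is conditioned by the final sound: -u when the stem ends in a sibilant (*emoz*, *lolos*); -i when the stem ends in a non-sibilant consonant (*tuvur*, *anhef*); -he when the stem ends in a vowel (*unu*, *dite*, *ka*).
*fuhvuz*: final sound = /z/, a sibilant → -u → *fuhvuzu*.
*lugnusef* — final sound /f/ (a non-sibilant consonant) → -i → *lugnusefi*.
Since the final sound of *guwu* is /u/ (a vowel), it takes -he, giving *guwuhe*.

fuhvuzu, lugnusefi, guwuhe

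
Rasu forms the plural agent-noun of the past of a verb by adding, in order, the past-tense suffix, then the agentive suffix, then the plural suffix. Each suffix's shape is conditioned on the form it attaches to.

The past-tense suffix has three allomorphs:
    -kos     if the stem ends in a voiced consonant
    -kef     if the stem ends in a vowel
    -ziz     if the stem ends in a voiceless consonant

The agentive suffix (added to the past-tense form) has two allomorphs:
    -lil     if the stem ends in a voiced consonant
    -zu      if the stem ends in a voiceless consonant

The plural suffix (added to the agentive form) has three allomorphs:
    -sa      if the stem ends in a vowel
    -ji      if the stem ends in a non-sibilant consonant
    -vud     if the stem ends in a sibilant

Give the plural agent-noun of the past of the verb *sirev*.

sirevkoszusa

Since the final sound of *sirev* is /v/ (a voiced consonant), it takes -kos, giving *sirevkos*.
The past-tense form *sirevkos* — final consonant /s/ (voiceless) → -zu → *sirevkoszu*.
The final sound of the agentive form *sirevkoszu* is /u/, which is a vowel, so the plural suffix is -sa, giving *sirevkoszusa*.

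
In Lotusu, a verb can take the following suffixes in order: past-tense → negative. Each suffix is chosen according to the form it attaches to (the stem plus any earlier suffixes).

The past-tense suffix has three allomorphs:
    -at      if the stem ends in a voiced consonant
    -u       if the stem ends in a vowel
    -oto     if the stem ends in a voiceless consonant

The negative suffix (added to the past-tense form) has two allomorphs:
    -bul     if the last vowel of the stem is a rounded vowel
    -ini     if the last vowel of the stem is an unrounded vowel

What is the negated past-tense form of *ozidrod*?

Since the final sound of *ozidrod* is /d/ (a voiced consonant), it takes -at, giving *ozidrodat*.
Since the last vowel of the past-tense form *ozidrodat* is /a/ (an unrounded vowel), it takes -ini, giving *ozidrodatini*.

ozidrodatini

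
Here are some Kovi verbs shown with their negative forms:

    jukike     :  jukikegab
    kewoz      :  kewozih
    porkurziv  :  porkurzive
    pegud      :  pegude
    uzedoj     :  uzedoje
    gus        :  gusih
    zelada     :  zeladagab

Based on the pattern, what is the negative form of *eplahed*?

The alternation tracks the final sound of the stem — -ih when the stem ends in a sibilant (*kewoz*, *gus*); -e when the stem ends in a non-sibilant consonant (*porkurziv*, *pegud*, *uzedoj*); -gab when the stem ends in a vowel (*jukike*, *zelada*).
Since the final sound of *eplahed* is /d/ (a non-sibilant consonant), it takes -e, giving *eplahede*.

eplahede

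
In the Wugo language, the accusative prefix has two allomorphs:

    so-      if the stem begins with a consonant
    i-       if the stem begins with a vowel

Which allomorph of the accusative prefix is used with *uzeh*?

i-

Since the first sound of *uzeh* is /u/ (a vowel), it takes i-.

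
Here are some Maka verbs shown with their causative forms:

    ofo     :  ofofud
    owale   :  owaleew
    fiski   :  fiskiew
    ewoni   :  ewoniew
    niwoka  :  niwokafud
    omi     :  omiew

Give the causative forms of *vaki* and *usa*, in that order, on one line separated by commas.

vakiew, usafud

The alternation tracks the last vowel of the stem — -ew when the last vowel of the stem is a front vowel (*owale*, *fiski*, *ewoni*, *omi*); -fud when the last vowel of the stem is a back vowel (*ofo*, *niwoka*).
Since the last vowel of *vaki* is /i/ (a front vowel), it takes -ew, giving *vakiew*.
*usa*: last vowel = /a/, a back vowel → -fud → *usafud*.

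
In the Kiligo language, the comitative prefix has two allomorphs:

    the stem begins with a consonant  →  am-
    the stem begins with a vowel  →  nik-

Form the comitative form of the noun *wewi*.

*wewi* — first sound /w/ (a consonant) → am- → *amwewi*.

amwewi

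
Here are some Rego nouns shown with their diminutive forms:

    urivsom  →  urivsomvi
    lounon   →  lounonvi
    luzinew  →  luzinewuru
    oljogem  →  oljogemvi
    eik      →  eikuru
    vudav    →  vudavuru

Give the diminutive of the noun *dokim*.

dokimvi

Looking at the final consonant of each stem: -vi when the stem ends in a nasal (*urivsom*, *lounon*, *oljogem*); -uru when the stem ends in a non-nasal consonant (*luzinew*, *eik*, *vudav*).
The final consonant of *dokim* is /m/, which is a nasal, so the suffix is -vi, giving *dokimvi*.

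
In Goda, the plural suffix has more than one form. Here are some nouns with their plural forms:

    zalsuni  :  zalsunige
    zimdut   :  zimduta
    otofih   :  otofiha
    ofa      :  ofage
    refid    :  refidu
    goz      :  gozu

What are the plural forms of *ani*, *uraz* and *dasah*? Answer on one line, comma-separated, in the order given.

Looking at the final sound of each stem: -a when the stem ends in a voiceless consonant (*zimdut*, *otofih*); -u when the stem ends in a voiced consonant (*refid*, *goz*); -ge when the stem ends in a vowel (*zalsuni*, *ofa*).
*ani* — final sound /i/ (a vowel) → -ge → *anige*.
Since the final sound of *uraz* is /z/ (a voiced consonant), it takes -u, giving *urazu*.
*dasah*: final sound = /h/, a voiceless consonant → -a → *dasaha*.

anige, urazu, dasaha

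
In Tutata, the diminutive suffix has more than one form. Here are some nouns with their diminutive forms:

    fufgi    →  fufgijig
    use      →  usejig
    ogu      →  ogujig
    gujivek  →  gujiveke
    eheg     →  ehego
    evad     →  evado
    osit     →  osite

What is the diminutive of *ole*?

olejig

The pattern is voicing of the final sound: -e when the stem ends in a voiceless consonant (*gujivek*, *osit*); -o when the stem ends in a voiced consonant (*eheg*, *evad*); -jig when the stem ends in a vowel (*fufgi*, *use*, *ogu*).
The final sound of *ole* is /e/, which is a vowel, so the suffix is -jig, giving *olejig*.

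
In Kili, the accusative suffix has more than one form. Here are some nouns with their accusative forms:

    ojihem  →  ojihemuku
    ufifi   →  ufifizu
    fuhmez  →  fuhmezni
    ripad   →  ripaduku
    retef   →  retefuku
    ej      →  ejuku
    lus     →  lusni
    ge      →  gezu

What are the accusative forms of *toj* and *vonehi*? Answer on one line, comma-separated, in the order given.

The alternation tracks the final sound of the stem — -ni when the stem ends in a sibilant (*fuhmez*, *lus*); -uku when the stem ends in a non-sibilant consonant (*ojihem*, *ripad*, *retef*, *ej*); -zu when the stem ends in a vowel (*ufifi*, *ge*).
The final sound of *toj* is /j/, which is a non-sibilant consonant, so the suffix is -uku, giving *tojuku*.
*vonehi*: final sound = /i/, a vowel → -zu → *vonehizu*.

tojuku, vonehizu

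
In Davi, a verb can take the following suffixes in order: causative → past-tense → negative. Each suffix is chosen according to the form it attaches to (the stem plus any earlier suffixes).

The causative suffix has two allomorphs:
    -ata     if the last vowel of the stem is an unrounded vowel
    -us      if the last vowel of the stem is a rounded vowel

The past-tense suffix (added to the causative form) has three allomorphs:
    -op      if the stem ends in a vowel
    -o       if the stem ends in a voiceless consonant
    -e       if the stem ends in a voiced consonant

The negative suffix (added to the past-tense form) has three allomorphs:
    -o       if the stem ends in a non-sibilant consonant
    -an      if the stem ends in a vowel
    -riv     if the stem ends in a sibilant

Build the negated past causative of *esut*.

esutusoan

*esut*: last vowel = /u/, a rounded vowel → -us → *esutus*.
The causative form *esutus* — final sound /s/ (a voiceless consonant) → -o → *esutuso*.
Since the final sound of the past-tense form *esutuso* is /o/ (a vowel), it takes -an, giving *esutusoan*.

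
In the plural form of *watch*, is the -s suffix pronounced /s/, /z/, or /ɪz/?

The stem *watch* ends in a sibilant (/s, z, ʃ, ʒ, tʃ, dʒ/).
The plural suffix surfaces as /ɪz/ after sibilants, /s/ after other voiceless consonants, and /z/ after other voiced sounds.
So the plural -s on *watch* is pronounced /ɪz/.

/ɪz/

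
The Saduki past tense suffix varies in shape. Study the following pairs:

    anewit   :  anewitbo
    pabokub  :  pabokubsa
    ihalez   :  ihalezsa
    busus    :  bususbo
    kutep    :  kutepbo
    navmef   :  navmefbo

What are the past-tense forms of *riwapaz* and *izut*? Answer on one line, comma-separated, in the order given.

riwapazsa, izutbo

The alternation tracks the final consonant of the stem — -bo when the stem ends in a voiceless consonant (*anewit*, *busus*, *kutep*, *navmef*); -sa when the stem ends in a voiced consonant (*pabokub*, *ihalez*).
The final consonant of *riwapaz* is /z/, which is voiced, so the suffix is -sa, giving *riwapazsa*.
Since the final consonant of *izut* is /t/ (voiceless), it takes -bo, giving *izutbo*.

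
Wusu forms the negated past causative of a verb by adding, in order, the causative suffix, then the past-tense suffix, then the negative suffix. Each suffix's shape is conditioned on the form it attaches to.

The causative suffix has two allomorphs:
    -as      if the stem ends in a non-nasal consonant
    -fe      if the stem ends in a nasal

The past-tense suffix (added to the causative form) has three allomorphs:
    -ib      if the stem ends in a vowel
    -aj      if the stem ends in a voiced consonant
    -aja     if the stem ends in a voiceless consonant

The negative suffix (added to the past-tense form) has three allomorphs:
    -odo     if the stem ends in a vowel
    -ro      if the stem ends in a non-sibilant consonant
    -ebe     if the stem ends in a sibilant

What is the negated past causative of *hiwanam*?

Since the final consonant of *hiwanam* is /m/ (a nasal), it takes -fe, giving *hiwanamfe*.
The causative form *hiwanamfe* — final sound /e/ (a vowel) → -ib → *hiwanamfeib*.
The past-tense form *hiwanamfeib* — final sound /b/ (a non-sibilant consonant) → -ro → *hiwanamfeibro*.

hiwanamfeibro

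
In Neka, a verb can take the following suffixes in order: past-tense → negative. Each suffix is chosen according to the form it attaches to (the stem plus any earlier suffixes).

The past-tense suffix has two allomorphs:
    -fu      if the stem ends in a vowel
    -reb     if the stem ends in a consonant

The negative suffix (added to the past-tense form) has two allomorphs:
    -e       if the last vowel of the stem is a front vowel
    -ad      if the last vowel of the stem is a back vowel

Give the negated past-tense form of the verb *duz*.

*duz*: final sound = /z/, a consonant → -reb → *duzreb*.
Since the last vowel of the past-tense form *duzreb* is /e/ (a front vowel), it takes -e, giving *duzrebe*.

duzrebe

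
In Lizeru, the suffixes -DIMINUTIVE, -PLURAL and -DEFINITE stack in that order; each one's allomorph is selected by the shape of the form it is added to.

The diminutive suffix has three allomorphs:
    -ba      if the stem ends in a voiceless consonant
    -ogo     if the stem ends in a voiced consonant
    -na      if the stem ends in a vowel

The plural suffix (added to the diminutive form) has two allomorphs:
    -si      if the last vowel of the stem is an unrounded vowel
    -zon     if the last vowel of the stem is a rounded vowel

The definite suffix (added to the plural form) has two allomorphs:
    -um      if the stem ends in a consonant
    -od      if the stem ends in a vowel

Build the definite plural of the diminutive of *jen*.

jenogozonum

The final sound of *jen* is /n/, which is a voiced consonant, so the diminutive suffix is -ogo, giving *jenogo*.
Since the last vowel of the diminutive form *jenogo* is /o/ (a rounded vowel), it takes -zon, giving *jenogozon*.
Since the final sound of the plural form *jenogozon* is /n/ (a consonant), it takes -um, giving *jenogozonum*.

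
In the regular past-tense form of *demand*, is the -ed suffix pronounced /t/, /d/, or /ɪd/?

The stem *demand* ends in /t/ or /d/.
The -ed suffix is realized as /ɪd/ after /t, d/; as /t/ after other voiceless consonants; and as /d/ after other voiced sounds.
So -ed on *demand* is pronounced /ɪd/.

/ɪd/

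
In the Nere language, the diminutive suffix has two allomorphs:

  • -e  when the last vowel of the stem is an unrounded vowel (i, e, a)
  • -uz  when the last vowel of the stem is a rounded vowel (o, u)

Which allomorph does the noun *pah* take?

*pah* — last vowel /a/ (an unrounded vowel) → -e.

-e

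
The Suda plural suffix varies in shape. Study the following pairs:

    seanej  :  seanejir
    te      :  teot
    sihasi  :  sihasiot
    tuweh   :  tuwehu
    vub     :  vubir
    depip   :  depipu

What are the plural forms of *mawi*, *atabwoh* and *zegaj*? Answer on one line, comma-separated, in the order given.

The suffix is conditioned by the final sound: -u when the stem ends in a voiceless consonant (*tuweh*, *depip*); -ir when the stem ends in a voiced consonant (*seanej*, *vub*); -ot when the stem ends in a vowel (*te*, *sihasi*).
Since the final sound of *mawi* is /i/ (a vowel), it takes -ot, giving *mawiot*.
The final sound of *atabwoh* is /h/, which is a voiceless consonant, so the suffix is -u, giving *atabwohu*.
*zegaj* — final sound /j/ (a voiced consonant) → -ir → *zegajir*.

mawiot, atabwohu, zegajir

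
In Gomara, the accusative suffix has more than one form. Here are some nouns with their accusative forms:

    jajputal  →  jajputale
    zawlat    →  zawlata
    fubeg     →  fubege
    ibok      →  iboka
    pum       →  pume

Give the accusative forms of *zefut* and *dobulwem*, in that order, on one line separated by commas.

zefuta, dobulweme

The alternation tracks the final consonant of the stem — -a when the stem ends in a voiceless consonant (*zawlat*, *ibok*); -e when the stem ends in a voiced consonant (*jajputal*, *fubeg*, *pum*).
Since the final consonant of *zefut* is /t/ (voiceless), it takes -a, giving *zefuta*.
*dobulwem*: final consonant = /m/, voiced → -e → *dobulweme*.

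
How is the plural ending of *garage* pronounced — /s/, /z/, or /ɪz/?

/ɪz/

The stem *garage* ends in a sibilant (/s, z, ʃ, ʒ, tʃ, dʒ/).
The plural suffix surfaces as /ɪz/ after sibilants, /s/ after other voiceless consonants, and /z/ after other voiced sounds.
So the plural -s on *garage* is pronounced /ɪz/.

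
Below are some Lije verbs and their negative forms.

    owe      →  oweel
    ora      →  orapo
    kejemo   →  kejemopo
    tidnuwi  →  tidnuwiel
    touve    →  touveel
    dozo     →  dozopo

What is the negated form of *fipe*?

The alternation tracks the last vowel of the stem — -el when the last vowel of the stem is a front vowel (*owe*, *tidnuwi*, *touve*); -po when the last vowel of the stem is a back vowel (*ora*, *kejemo*, *dozo*).
The last vowel of *fipe* is /e/, which is a front vowel, so the suffix is -el, giving *fipeel*.

fipeel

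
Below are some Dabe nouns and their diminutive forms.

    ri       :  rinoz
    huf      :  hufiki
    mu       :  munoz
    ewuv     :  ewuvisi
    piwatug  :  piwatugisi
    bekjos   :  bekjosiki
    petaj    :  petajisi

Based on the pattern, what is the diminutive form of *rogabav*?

The alternation tracks the final sound of the stem — -iki when the stem ends in a voiceless consonant (*huf*, *bekjos*); -isi when the stem ends in a voiced consonant (*ewuv*, *piwatug*, *petaj*); -noz when the stem ends in a vowel (*ri*, *mu*).
*rogabav*: final sound = /v/, a voiced consonant → -isi → *rogabavisi*.

rogabavisi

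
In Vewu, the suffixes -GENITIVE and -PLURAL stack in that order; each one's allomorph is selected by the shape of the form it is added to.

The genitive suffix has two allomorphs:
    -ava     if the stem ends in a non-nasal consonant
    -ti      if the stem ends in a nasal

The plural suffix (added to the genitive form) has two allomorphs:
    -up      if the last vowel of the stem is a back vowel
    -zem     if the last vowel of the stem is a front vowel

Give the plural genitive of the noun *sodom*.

sodomtizem

Since the final consonant of *sodom* is /m/ (a nasal), it takes -ti, giving *sodomti*.
The last vowel of the genitive form *sodomti* is /i/, which is a front vowel, so the plural suffix is -zem, giving *sodomtizem*.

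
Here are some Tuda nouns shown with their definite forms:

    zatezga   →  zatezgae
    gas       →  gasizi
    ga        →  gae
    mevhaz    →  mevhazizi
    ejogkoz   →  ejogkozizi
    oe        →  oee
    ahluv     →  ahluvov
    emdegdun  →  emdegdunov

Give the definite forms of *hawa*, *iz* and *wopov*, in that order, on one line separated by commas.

hawae, izizi, wopovov

Looking at the final sound of each stem: -izi when the stem ends in a sibilant (*gas*, *mevhaz*, *ejogkoz*); -ov when the stem ends in a non-sibilant consonant (*ahluv*, *emdegdun*); -e when the stem ends in a vowel (*zatezga*, *ga*, *oe*).
*hawa* — final sound /a/ (a vowel) → -e → *hawae*.
Since the final sound of *iz* is /z/ (a sibilant), it takes -izi, giving *izizi*.
Since the final sound of *wopov* is /v/ (a non-sibilant consonant), it takes -ov, giving *wopovov*.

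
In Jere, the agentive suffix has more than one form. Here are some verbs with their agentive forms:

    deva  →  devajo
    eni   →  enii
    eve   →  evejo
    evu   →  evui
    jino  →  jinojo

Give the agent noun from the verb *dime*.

dimejo

The alternation tracks the last vowel of the stem — -i when the last vowel of the stem is a high vowel (*eni*, *evu*); -jo when the last vowel of the stem is a non-high vowel (*deva*, *eve*, *jino*).
*dime* — last vowel /e/ (a non-high vowel) → -jo → *dimejo*.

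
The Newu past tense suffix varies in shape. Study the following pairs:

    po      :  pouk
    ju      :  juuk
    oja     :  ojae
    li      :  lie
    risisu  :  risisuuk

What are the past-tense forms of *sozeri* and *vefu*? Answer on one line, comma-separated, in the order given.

sozerie, vefuuk

The alternation tracks the last vowel of the stem — -uk when the last vowel of the stem is a rounded vowel (*po*, *ju*, *risisu*); -e when the last vowel of the stem is an unrounded vowel (*oja*, *li*).
The last vowel of *sozeri* is /i/, which is an unrounded vowel, so the suffix is -e, giving *sozerie*.
Since the last vowel of *vefu* is /u/ (a rounded vowel), it takes -uk, giving *vefuuk*.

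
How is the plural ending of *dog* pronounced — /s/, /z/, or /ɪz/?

/z/

The stem *dog* ends in a voiced non-sibilant sound.
The plural suffix surfaces as /ɪz/ after sibilants, /s/ after other voiceless consonants, and /z/ after other voiced sounds.
So the plural -s on *dog* is pronounced /z/.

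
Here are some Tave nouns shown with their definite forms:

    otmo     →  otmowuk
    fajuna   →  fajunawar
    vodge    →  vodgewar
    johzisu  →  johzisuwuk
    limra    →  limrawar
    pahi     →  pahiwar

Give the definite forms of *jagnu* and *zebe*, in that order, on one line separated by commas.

jagnuwuk, zebewar

Looking at the last vowel of each stem: -wuk when the last vowel of the stem is a rounded vowel (*otmo*, *johzisu*); -war when the last vowel of the stem is an unrounded vowel (*fajuna*, *vodge*, *limra*, *pahi*).
*jagnu* — last vowel /u/ (a rounded vowel) → -wuk → *jagnuwuk*.
*zebe*: last vowel = /e/, an unrounded vowel → -war → *zebewar*.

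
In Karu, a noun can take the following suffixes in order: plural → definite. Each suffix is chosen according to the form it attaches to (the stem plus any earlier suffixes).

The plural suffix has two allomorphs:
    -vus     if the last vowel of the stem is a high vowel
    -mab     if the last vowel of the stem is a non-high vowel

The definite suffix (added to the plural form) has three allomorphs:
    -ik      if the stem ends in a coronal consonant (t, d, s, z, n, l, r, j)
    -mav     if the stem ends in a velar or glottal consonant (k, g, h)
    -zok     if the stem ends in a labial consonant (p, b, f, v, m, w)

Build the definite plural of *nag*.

nagmabzok

*nag*: last vowel = /a/, a non-high vowel → -mab → *nagmab*.
The final consonant of the plural form *nagmab* is /b/, which is labial, so the definite suffix is -zok, giving *nagmabzok*.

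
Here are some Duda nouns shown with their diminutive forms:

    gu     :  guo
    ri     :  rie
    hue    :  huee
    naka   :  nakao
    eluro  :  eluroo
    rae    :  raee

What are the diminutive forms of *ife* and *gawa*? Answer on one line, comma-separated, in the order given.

ifee, gawao

The alternation tracks the last vowel of the stem — -e when the last vowel of the stem is a front vowel (*ri*, *hue*, *rae*); -o when the last vowel of the stem is a back vowel (*gu*, *naka*, *eluro*).
The last vowel of *ife* is /e/, which is a front vowel, so the suffix is -e, giving *ifee*.
*gawa* — last vowel /a/ (a back vowel) → -o → *gawao*.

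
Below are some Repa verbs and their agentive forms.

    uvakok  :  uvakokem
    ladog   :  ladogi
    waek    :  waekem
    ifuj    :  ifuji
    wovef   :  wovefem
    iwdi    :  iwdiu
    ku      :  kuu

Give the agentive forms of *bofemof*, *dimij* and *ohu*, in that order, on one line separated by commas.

The pattern is voicing of the final sound: -em when the stem ends in a voiceless consonant (*uvakok*, *waek*, *wovef*); -i when the stem ends in a voiced consonant (*ladog*, *ifuj*); -u when the stem ends in a vowel (*iwdi*, *ku*).
Since the final sound of *bofemof* is /f/ (a voiceless consonant), it takes -em, giving *bofemofem*.
*dimij* — final sound /j/ (a voiced consonant) → -i → *dimiji*.
The final sound of *ohu* is /u/, which is a vowel, so the suffix is -u, giving *ohuu*.

bofemofem, dimiji, ohuu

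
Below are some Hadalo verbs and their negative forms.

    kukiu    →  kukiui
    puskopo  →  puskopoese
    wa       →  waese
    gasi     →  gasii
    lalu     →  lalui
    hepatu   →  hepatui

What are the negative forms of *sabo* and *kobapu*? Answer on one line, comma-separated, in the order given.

The pattern is height harmony: -i when the last vowel of the stem is a high vowel (*kukiu*, *gasi*, *lalu*, *hepatu*); -ese when the last vowel of the stem is a non-high vowel (*puskopo*, *wa*).
Since the last vowel of *sabo* is /o/ (a non-high vowel), it takes -ese, giving *saboese*.
*kobapu* — last vowel /u/ (a high vowel) → -i → *kobapui*.

saboese, kobapui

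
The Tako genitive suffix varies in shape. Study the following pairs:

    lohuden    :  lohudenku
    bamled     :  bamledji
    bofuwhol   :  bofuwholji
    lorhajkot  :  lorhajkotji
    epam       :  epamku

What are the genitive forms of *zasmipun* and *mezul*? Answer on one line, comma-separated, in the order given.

zasmipunku, mezulji

Looking at the final consonant of each stem: -ku when the stem ends in a nasal (*lohuden*, *epam*); -ji when the stem ends in a non-nasal consonant (*bamled*, *bofuwhol*, *lorhajkot*).
The final consonant of *zasmipun* is /n/, which is a nasal, so the suffix is -ku, giving *zasmipunku*.
Since the final consonant of *mezul* is /l/ (non-nasal), it takes -ji, giving *mezulji*.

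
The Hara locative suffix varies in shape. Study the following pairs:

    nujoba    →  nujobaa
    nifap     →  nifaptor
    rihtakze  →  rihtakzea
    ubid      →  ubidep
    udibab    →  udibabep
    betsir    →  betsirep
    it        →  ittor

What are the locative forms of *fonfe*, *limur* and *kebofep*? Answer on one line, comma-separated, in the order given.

fonfea, limurep, kebofeptor

The pattern is voicing of the final sound: -tor when the stem ends in a voiceless consonant (*nifap*, *it*); -ep when the stem ends in a voiced consonant (*ubid*, *udibab*, *betsir*); -a when the stem ends in a vowel (*nujoba*, *rihtakze*).
The final sound of *fonfe* is /e/, which is a vowel, so the suffix is -a, giving *fonfea*.
*limur* — final sound /r/ (a voiced consonant) → -ep → *limurep*.
*kebofep*: final sound = /p/, a voiceless consonant → -tor → *kebofeptor*.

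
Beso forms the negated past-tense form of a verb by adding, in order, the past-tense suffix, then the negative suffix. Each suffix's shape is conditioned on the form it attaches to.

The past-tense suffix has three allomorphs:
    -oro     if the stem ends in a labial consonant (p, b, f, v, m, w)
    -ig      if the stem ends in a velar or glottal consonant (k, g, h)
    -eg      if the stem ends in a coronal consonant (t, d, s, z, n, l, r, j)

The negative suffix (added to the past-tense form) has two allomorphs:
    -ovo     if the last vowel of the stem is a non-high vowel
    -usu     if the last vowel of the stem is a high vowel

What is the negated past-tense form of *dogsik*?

dogsikigusu

The final consonant of *dogsik* is /k/, which is velar/glottal, so the past-tense suffix is -ig, giving *dogsikig*.
Since the last vowel of the past-tense form *dogsikig* is /i/ (a high vowel), it takes -usu, giving *dogsikigusu*.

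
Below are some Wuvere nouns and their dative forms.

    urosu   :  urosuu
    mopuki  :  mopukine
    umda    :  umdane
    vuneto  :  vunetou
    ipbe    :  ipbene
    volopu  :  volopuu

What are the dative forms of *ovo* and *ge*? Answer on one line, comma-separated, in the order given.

ovou, gene

The suffix is conditioned by the last vowel: -u when the last vowel of the stem is a rounded vowel (*urosu*, *vuneto*, *volopu*); -ne when the last vowel of the stem is an unrounded vowel (*mopuki*, *umda*, *ipbe*).
Since the last vowel of *ovo* is /o/ (a rounded vowel), it takes -u, giving *ovou*.
The last vowel of *ge* is /e/, which is an unrounded vowel, so the suffix is -ne, giving *gene*.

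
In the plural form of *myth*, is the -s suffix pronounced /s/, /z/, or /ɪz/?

/s/

The stem *myth* ends in a voiceless non-sibilant consonant.
The plural suffix surfaces as /ɪz/ after sibilants, /s/ after other voiceless consonants, and /z/ after other voiced sounds.
So the plural -s on *myth* is pronounced /s/.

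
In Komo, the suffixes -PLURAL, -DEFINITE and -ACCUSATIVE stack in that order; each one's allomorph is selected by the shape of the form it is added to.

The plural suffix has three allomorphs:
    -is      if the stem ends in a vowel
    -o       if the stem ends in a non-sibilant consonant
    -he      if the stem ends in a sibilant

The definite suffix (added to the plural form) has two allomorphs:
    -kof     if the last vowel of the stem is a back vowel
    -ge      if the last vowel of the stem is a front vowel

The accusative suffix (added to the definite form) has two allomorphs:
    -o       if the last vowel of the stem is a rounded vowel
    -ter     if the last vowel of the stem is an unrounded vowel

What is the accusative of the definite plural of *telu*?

Since the final sound of *telu* is /u/ (a vowel), it takes -is, giving *teluis*.
Since the last vowel of the plural form *teluis* is /i/ (a front vowel), it takes -ge, giving *teluisge*.
The definite form *teluisge*: last vowel = /e/, an unrounded vowel → -ter → *teluisgeter*.

teluisgeter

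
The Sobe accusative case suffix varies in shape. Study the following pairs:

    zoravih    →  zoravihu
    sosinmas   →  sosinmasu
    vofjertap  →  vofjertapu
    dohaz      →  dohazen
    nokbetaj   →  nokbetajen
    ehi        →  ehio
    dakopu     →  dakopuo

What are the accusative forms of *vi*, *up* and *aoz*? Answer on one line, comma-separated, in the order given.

The suffix is conditioned by the final sound: -u when the stem ends in a voiceless consonant (*zoravih*, *sosinmas*, *vofjertap*); -en when the stem ends in a voiced consonant (*dohaz*, *nokbetaj*); -o when the stem ends in a vowel (*ehi*, *dakopu*).
The final sound of *vi* is /i/, which is a vowel, so the suffix is -o, giving *vio*.
The final sound of *up* is /p/, which is a voiceless consonant, so the suffix is -u, giving *upu*.
*aoz*: final sound = /z/, a voiced consonant → -en → *aozen*.

vio, upu, aozen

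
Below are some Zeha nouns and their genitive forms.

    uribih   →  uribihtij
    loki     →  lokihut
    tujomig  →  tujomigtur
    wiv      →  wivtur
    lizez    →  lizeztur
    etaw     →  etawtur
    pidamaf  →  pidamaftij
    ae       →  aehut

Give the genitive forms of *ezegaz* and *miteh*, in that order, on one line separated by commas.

The alternation tracks the final sound of the stem — -tij when the stem ends in a voiceless consonant (*uribih*, *pidamaf*); -tur when the stem ends in a voiced consonant (*tujomig*, *wiv*, *lizez*, *etaw*); -hut when the stem ends in a vowel (*loki*, *ae*).
*ezegaz* — final sound /z/ (a voiced consonant) → -tur → *ezegaztur*.
*miteh* — final sound /h/ (a voiceless consonant) → -tij → *mitehtij*.

ezegaztur, mitehtij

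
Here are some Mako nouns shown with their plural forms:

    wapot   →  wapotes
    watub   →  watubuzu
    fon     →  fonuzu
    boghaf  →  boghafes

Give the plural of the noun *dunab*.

The alternation tracks the final consonant of the stem — -es when the stem ends in a voiceless consonant (*wapot*, *boghaf*); -uzu when the stem ends in a voiced consonant (*watub*, *fon*).
*dunab*: final consonant = /b/, voiced → -uzu → *dunabuzu*.

dunabuzu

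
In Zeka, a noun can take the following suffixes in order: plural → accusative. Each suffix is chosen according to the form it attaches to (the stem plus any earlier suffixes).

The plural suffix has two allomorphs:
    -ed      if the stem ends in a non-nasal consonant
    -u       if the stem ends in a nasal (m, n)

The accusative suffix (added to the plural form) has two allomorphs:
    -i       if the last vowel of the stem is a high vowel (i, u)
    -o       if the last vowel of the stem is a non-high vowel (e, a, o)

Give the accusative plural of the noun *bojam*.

*bojam*: final consonant = /m/, a nasal → -u → *bojamu*.
The plural form *bojamu* — last vowel /u/ (a high vowel) → -i → *bojamui*.

bojamui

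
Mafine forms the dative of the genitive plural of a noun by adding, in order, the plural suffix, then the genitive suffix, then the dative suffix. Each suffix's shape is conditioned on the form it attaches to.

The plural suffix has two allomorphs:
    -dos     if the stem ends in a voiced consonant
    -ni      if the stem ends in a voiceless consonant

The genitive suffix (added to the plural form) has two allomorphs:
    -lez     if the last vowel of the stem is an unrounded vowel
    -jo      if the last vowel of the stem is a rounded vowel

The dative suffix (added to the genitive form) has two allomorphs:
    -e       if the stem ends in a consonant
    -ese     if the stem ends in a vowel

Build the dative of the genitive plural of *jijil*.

*jijil* — final consonant /l/ (voiced) → -dos → *jijildos*.
Since the last vowel of the plural form *jijildos* is /o/ (a rounded vowel), it takes -jo, giving *jijildosjo*.
The genitive form *jijildosjo* — final sound /o/ (a vowel) → -ese → *jijildosjoese*.

jijildosjoese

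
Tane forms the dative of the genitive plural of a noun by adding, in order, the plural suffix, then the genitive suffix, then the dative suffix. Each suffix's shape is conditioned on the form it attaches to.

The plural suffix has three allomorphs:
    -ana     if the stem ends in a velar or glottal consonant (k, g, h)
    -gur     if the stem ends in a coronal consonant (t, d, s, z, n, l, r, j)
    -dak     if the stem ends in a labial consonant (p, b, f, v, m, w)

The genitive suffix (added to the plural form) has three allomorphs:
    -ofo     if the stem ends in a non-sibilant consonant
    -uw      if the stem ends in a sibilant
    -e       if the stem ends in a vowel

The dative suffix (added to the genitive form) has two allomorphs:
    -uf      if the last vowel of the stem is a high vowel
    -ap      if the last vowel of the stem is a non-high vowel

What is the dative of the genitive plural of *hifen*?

hifengurofoap

*hifen* — final consonant /n/ (coronal) → -gur → *hifengur*.
The plural form *hifengur* — final sound /r/ (a non-sibilant consonant) → -ofo → *hifengurofo*.
The last vowel of the genitive form *hifengurofo* is /o/, which is a non-high vowel, so the dative suffix is -ap, giving *hifengurofoap*.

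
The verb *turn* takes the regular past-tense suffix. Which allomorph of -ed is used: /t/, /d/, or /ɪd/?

/d/

The stem *turn* ends in a voiced sound other than /d/.
The -ed suffix is realized as /ɪd/ after /t, d/; as /t/ after other voiceless consonants; and as /d/ after other voiced sounds.
So -ed on *turn* is pronounced /d/.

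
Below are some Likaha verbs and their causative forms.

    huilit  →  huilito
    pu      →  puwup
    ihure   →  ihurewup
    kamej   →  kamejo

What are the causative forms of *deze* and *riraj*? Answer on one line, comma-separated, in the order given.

dezewup, rirajo

The pattern is consonant vs. vowel: -o when the stem ends in a consonant (*huilit*, *kamej*); -wup when the stem ends in a vowel (*pu*, *ihure*).
*deze* — final sound /e/ (a vowel) → -wup → *dezewup*.
Since the final sound of *riraj* is /j/ (a consonant), it takes -o, giving *rirajo*.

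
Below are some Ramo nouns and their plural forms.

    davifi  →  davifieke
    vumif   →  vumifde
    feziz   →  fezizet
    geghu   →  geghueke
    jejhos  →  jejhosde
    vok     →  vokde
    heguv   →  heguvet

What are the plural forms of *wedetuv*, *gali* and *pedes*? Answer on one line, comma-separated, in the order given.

The alternation tracks the final sound of the stem — -de when the stem ends in a voiceless consonant (*vumif*, *jejhos*, *vok*); -et when the stem ends in a voiced consonant (*feziz*, *heguv*); -eke when the stem ends in a vowel (*davifi*, *geghu*).
Since the final sound of *wedetuv* is /v/ (a voiced consonant), it takes -et, giving *wedetuvet*.
*gali*: final sound = /i/, a vowel → -eke → *galieke*.
Since the final sound of *pedes* is /s/ (a voiceless consonant), it takes -de, giving *pedesde*.

wedetuvet, galieke, pedesde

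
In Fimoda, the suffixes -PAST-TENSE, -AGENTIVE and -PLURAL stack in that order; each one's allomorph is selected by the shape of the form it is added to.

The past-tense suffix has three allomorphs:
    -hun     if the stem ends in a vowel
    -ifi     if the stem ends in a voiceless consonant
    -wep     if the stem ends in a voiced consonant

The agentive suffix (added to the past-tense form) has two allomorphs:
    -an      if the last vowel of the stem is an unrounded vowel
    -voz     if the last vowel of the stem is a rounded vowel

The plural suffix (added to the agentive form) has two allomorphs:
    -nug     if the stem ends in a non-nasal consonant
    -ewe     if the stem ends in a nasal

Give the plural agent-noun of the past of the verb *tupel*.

tupelwepanewe

Since the final sound of *tupel* is /l/ (a voiced consonant), it takes -wep, giving *tupelwep*.
The past-tense form *tupelwep*: last vowel = /e/, an unrounded vowel → -an → *tupelwepan*.
The agentive form *tupelwepan* — final consonant /n/ (a nasal) → -ewe → *tupelwepanewe*.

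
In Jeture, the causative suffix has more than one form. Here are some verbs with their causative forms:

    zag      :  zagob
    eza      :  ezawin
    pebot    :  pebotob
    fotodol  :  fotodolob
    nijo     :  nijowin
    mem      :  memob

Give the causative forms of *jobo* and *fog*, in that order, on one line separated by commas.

jobowin, fogob

The pattern is consonant vs. vowel: -ob when the stem ends in a consonant (*zag*, *pebot*, *fotodol*, *mem*); -win when the stem ends in a vowel (*eza*, *nijo*).
*jobo* — final sound /o/ (a vowel) → -win → *jobowin*.
The final sound of *fog* is /g/, which is a consonant, so the suffix is -ob, giving *fogob*.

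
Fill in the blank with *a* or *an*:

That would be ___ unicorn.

a

The indefinite article is chosen by the initial *sound* of the following word, not its spelling.
*unicorn* begins with the sound /juː/ (u pronounced /juː/) — a consonant sound.
So the article is *a*: That would be a unicorn.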